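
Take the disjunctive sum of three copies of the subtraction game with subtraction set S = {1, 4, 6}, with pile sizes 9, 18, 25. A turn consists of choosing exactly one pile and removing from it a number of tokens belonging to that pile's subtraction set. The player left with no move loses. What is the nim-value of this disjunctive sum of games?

3

All piles use S = {1, 4, 6}:
G(0) = 0
G(1) = mex{0} = 1
G(2) = mex{1} = 0
G(3) = mex{0} = 1
G(4) = mex{1,0} = 2
G(5) = mex{2,1} = 0
G(6) = mex{0,0,0} = 1
G(7) = mex{1,1,1} = 0
G(8) = mex{0,2,0} = 1
G(9) = mex{1,0,1} = 2
G(10) = mex{2,1,2} = 0
G(11) = mex{0,0,0} = 1
G(12) = mex{1,1,1} = 0
G(13) = mex{0,2,0} = 1
G(14) = mex{1,0,1} = 2
G(15) = mex{2,1,2} = 0
G(16) = mex{0,0,0} = 1
G(17) = mex{1,1,1} = 0
G(18) = mex{0,2,0} = 1
G(19) = mex{1,0,1} = 2
G(20) = mex{2,1,2} = 0
G(21) = mex{0,0,0} = 1
G(22) = mex{1,1,1} = 0
G(23) = mex{0,2,0} = 1
G(24) = mex{1,0,1} = 2
G(25) = mex{2,1,2} = 0
Pile A: G(9) = 2.
Pile B: G(18) = 1.
Pile C: G(25) = 0.
Combined Grundy value = 2 ⊕ 1 ⊕ 0 = 3.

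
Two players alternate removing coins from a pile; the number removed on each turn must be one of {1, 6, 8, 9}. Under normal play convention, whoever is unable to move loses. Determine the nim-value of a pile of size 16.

2

G(0) = 0
G(1) = mex{0} = 1
G(2) = mex{1} = 0
G(3) = mex{0} = 1
G(4) = mex{1} = 0
G(5) = mex{0} = 1
G(6) = mex{1,0} = 2
G(7) = mex{2,1} = 0
G(8) = mex{0,0,0} = 1
G(9) = mex{1,1,1,0} = 2
G(10) = mex{2,0,0,1} = 3
G(11) = mex{3,1,1,0} = 2
G(12) = mex{2,2,0,1} = 3
G(13) = mex{3,0,1,0} = 2
G(14) = mex{2,1,2,1} = 0
G(15) = mex{0,2,0,2} = 1
G(16) = mex{1,3,1,0} = 2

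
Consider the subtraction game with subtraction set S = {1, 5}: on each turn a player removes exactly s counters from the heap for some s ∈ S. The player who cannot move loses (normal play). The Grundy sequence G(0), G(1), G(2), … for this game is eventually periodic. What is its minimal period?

2

G(0) = 0
G(1) = mex{0} = 1
G(2) = mex{1} = 0
G(3) = mex{0} = 1
G(4) = mex{1} = 0
G(5) = mex{0,0} = 1
G(6) = mex{1,1} = 0
G(7) = mex{0,0} = 1
G(8) = mex{1,1} = 0
G(9) = mex{0,0} = 1
G(10) = mex{1,1} = 0
G(11) = mex{0,0} = 1
G(12) = mex{1,1} = 0
G(13) = mex{0,0} = 1
G(14) = mex{1,1} = 0
G(n+2) = G(n) holds for n = 0,…,4 (a full window of length max(S) = 5), so the sequence is purely periodic with period 2.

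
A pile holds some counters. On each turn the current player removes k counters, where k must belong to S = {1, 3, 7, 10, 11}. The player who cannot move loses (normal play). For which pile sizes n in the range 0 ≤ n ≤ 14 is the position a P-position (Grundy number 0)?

G(0) = 0
G(1) = mex{0} = 1
G(2) = mex{1} = 0
G(3) = mex{0,0} = 1
G(4) = mex{1,1} = 0
G(5) = mex{0,0} = 1
G(6) = mex{1,1} = 0
G(7) = mex{0,0,0} = 1
G(8) = mex{1,1,1} = 0
G(9) = mex{0,0,0} = 1
G(10) = mex{1,1,1,0} = 2
G(11) = mex{2,0,0,1,0} = 3
G(12) = mex{3,1,1,0,1} = 2
G(13) = mex{2,2,0,1,0} = 3
G(14) = mex{3,3,1,0,1} = 2
P-positions are exactly the n with G(n) = 0.

0, 2, 4, 6, 8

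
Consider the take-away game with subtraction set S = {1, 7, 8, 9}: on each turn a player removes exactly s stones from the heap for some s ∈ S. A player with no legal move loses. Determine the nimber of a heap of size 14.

n :  0  1  2  3  4  5  6  7  8  9 10 11 12 13 14
G :  0  1  0  1  0  1  0  1  2  3  2  3  2  3  2

2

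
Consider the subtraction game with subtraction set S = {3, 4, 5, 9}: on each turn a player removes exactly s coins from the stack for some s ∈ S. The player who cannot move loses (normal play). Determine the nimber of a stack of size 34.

G(0) = 0
G(1) = mex{} = 0
G(2) = mex{} = 0
G(3) = mex{0} = 1
G(4) = mex{0,0} = 1
G(5) = mex{0,0,0} = 1
G(6) = mex{1,0,0} = 2
G(7) = mex{1,1,0} = 2
G(8) = mex{1,1,1} = 0
G(9) = mex{2,1,1,0} = 3
G(10) = mex{2,2,1,0} = 3
G(11) = mex{0,2,2,0} = 1
G(12) = mex{3,0,2,1} = 4
G(13) = mex{3,3,0,1} = 2
G(14) = mex{1,3,3,1} = 0
G(15) = mex{4,1,3,2} = 0
G(16) = mex{2,4,1,2} = 0
G(17) = mex{0,2,4,0} = 1
G(18) = mex{0,0,2,3} = 1
G(19) = mex{0,0,0,3} = 1
G(20) = mex{1,0,0,1} = 2
G(21) = mex{1,1,0,4} = 2
G(22) = mex{1,1,1,2} = 0
G(23) = mex{2,1,1,0} = 3
G(24) = mex{2,2,1,0} = 3
G(25) = mex{0,2,2,0} = 1
G(26) = mex{3,0,2,1} = 4
G(27) = mex{3,3,0,1} = 2
G(28) = mex{1,3,3,1} = 0
G(29) = mex{4,1,3,2} = 0
G(30) = mex{2,4,1,2} = 0
G(31) = mex{0,2,4,0} = 1
G(32) = mex{0,0,2,3} = 1
G(33) = mex{0,0,0,3} = 1
G(34) = mex{1,0,0,1} = 2

2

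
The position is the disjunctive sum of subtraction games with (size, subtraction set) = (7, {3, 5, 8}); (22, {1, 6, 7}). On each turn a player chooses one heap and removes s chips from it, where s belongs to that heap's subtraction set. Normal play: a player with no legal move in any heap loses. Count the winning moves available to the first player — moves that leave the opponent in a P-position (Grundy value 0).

Heap A, S = {3, 5, 8}:
n : 0 1 2 3 4 5 6 7
G : 0 0 0 1 1 1 2 2
G_A(7) = 2.
Heap B, S = {1, 6, 7}:
G(0) = 0
G(1) = mex{0} = 1
G(2) = mex{1} = 0
G(3) = mex{0} = 1
G(4) = mex{1} = 0
G(5) = mex{0} = 1
G(6) = mex{1,0} = 2
G(7) = mex{2,1,0} = 3
G(8) = mex{3,0,1} = 2
G(9) = mex{2,1,0} = 3
G(10) = mex{3,0,1} = 2
G(11) = mex{2,1,0} = 3
G(12) = mex{3,2,1} = 0
G(13) = mex{0,3,2} = 1
G(14) = mex{1,2,3} = 0
G(15) = mex{0,3,2} = 1
G(16) = mex{1,2,3} = 0
G(17) = mex{0,3,2} = 1
G(18) = mex{1,0,3} = 2
G(19) = mex{2,1,0} = 3
G(20) = mex{3,0,1} = 2
G(21) = mex{2,1,0} = 3
G(22) = mex{3,0,1} = 2
G_B(22) = 2.
Combined Grundy value = 2 ⊕ 2 = 0.
A winning move leaves total XOR = 0, i.e. changes one component's Grundy value g to g ⊕ X where X is the current total.
Heap A: target g' = 2⊕0 = 2, but every legal move changes the Grundy value (mex property), so 0 moves.
Heap B: target g' = 2⊕0 = 2, but every legal move changes the Grundy value (mex property), so 0 moves.

0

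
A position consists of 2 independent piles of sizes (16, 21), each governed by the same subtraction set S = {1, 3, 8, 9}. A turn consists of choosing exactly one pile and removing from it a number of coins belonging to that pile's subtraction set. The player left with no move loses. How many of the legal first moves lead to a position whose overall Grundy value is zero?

3

All piles use S = {1, 3, 8, 9}:
G(0) = 0
G(1) = mex{0} = 1
G(2) = mex{1} = 0
G(3) = mex{0,0} = 1
G(4) = mex{1,1} = 0
G(5) = mex{0,0} = 1
G(6) = mex{1,1} = 0
G(7) = mex{0,0} = 1
G(8) = mex{1,1,0} = 2
G(9) = mex{2,0,1,0} = 3
G(10) = mex{3,1,0,1} = 2
G(11) = mex{2,2,1,0} = 3
G(12) = mex{3,3,0,1} = 2
G(13) = mex{2,2,1,0} = 3
G(14) = mex{3,3,0,1} = 2
G(15) = mex{2,2,1,0} = 3
G(16) = mex{3,3,2,1} = 0
G(17) = mex{0,2,3,2} = 1
G(18) = mex{1,3,2,3} = 0
G(19) = mex{0,0,3,2} = 1
G(20) = mex{1,1,2,3} = 0
G(21) = mex{0,0,3,2} = 1
Pile A: G(16) = 0.
Pile B: G(21) = 1.
Combined Grundy value = 0 ⊕ 1 = 1.
A winning move leaves total XOR = 0, i.e. changes one component's Grundy value g to g ⊕ X where X is the current total.
Pile A: need g' = 0⊕1 = 1. Options: 16−1→G=3, 16−3→G=3, 16−8→G=2, 16−9→G=1. Hits: 1.
Pile B: need g' = 1⊕1 = 0. Options: 21−1→G=0, 21−3→G=0, 21−8→G=3, 21−9→G=2. Hits: 2.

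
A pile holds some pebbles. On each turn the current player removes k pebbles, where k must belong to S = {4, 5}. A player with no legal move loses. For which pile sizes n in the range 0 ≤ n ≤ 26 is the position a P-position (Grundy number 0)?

0, 1, 2, 3, 9, 10, 11, 12, 18, 19, 20, 21

G(0) = 0
G(1) = mex{} = 0
G(2) = mex{} = 0
G(3) = mex{} = 0
G(4) = mex{0} = 1
G(5) = mex{0,0} = 1
G(6) = mex{0,0} = 1
G(7) = mex{0,0} = 1
G(8) = mex{1,0} = 2
G(9) = mex{1,1} = 0
G(10) = mex{1,1} = 0
G(11) = mex{1,1} = 0
G(12) = mex{2,1} = 0
G(13) = mex{0,2} = 1
G(14) = mex{0,0} = 1
G(15) = mex{0,0} = 1
G(16) = mex{0,0} = 1
G(17) = mex{1,0} = 2
G(18) = mex{1,1} = 0
G(19) = mex{1,1} = 0
G(20) = mex{1,1} = 0
G(21) = mex{2,1} = 0
G(22) = mex{0,2} = 1
G(23) = mex{0,0} = 1
G(24) = mex{0,0} = 1
G(25) = mex{0,0} = 1
G(26) = mex{1,0} = 2
P-positions are exactly the n with G(n) = 0.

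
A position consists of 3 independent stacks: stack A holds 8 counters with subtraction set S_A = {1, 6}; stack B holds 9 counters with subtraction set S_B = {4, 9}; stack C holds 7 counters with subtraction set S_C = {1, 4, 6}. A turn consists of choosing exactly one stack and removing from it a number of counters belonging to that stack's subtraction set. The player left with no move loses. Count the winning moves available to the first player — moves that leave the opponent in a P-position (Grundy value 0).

1

Stack A, S = {1, 6}:
n : 0 1 2 3 4 5 6 7 8
G : 0 1 0 1 0 1 2 0 1
G_A(8) = 1.
Stack B, S = {4, 9}:
G(0) = 0
G(1) = mex{} = 0
G(2) = mex{} = 0
G(3) = mex{} = 0
G(4) = mex{0} = 1
G(5) = mex{0} = 1
G(6) = mex{0} = 1
G(7) = mex{0} = 1
G(8) = mex{1} = 0
G(9) = mex{1,0} = 2
G_B(9) = 2.
Stack C, S = {1, 4, 6}:
n : 0 1 2 3 4 5 6 7
G : 0 1 0 1 2 0 1 0
G_C(7) = 0.
Combined Grundy value = 1 ⊕ 2 ⊕ 0 = 3.
A winning move leaves total XOR = 0, i.e. changes one component's Grundy value g to g ⊕ X where X is the current total.
Stack A: need g' = 1⊕3 = 2. Options: 8−1→G=0, 8−6→G=0. Hits: 0.
Stack B: need g' = 2⊕3 = 1. Options: 9−4→G=1, 9−9→G=0. Hits: 1.
Stack C: need g' = 0⊕3 = 3. Options: 7−1→G=1, 7−4→G=1, 7−6→G=1. Hits: 0.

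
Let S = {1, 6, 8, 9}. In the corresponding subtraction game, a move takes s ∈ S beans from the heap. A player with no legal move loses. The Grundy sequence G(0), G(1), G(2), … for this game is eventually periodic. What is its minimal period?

17

G(0) = 0
G(1) = mex{0} = 1
G(2) = mex{1} = 0
G(3) = mex{0} = 1
G(4) = mex{1} = 0
G(5) = mex{0} = 1
G(6) = mex{1,0} = 2
G(7) = mex{2,1} = 0
G(8) = mex{0,0,0} = 1
G(9) = mex{1,1,1,0} = 2
G(10) = mex{2,0,0,1} = 3
G(11) = mex{3,1,1,0} = 2
G(12) = mex{2,2,0,1} = 3
G(13) = mex{3,0,1,0} = 2
G(14) = mex{2,1,2,1} = 0
G(15) = mex{0,2,0,2} = 1
G(16) = mex{1,3,1,0} = 2
G(17) = mex{2,2,2,1} = 0
G(18) = mex{0,3,3,2} = 1
G(19) = mex{1,2,2,3} = 0
G(20) = mex{0,0,3,2} = 1
G(21) = mex{1,1,2,3} = 0
G(22) = mex{0,2,0,2} = 1
G(23) = mex{1,0,1,0} = 2
G(24) = mex{2,1,2,1} = 0
G(25) = mex{0,0,0,2} = 1
G(26) = mex{1,1,1,0} = 2
G(27) = mex{2,0,0,1} = 3
G(28) = mex{3,1,1,0} = 2
G(29) = mex{2,2,0,1} = 3
G(30) = mex{3,0,1,0} = 2
G(31) = mex{2,1,2,1} = 0
G(32) = mex{0,2,0,2} = 1
G(33) = mex{1,3,1,0} = 2
G(34) = mex{2,2,2,1} = 0
G(35) = mex{0,3,3,2} = 1
G(n+17) = G(n) holds for n = 0,…,8 (a full window of length max(S) = 9), so the sequence is purely periodic with period 17.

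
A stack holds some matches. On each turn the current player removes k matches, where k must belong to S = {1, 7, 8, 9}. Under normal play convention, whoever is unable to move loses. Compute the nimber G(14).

n :  0  1  2  3  4  5  6  7  8  9 10 11 12 13 14
G :  0  1  0  1  0  1  0  1  2  3  2  3  2  3  2

2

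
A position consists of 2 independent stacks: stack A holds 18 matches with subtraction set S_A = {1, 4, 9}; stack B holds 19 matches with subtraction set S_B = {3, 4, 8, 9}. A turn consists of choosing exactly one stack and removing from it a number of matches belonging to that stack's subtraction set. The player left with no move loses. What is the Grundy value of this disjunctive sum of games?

1

Stack A, S = {1, 4, 9}:
G(0) = 0
G(1) = mex{0} = 1
G(2) = mex{1} = 0
G(3) = mex{0} = 1
G(4) = mex{1,0} = 2
G(5) = mex{2,1} = 0
G(6) = mex{0,0} = 1
G(7) = mex{1,1} = 0
G(8) = mex{0,2} = 1
G(9) = mex{1,0,0} = 2
G(10) = mex{2,1,1} = 0
G(11) = mex{0,0,0} = 1
G(12) = mex{1,1,1} = 0
G(13) = mex{0,2,2} = 1
G(14) = mex{1,0,0} = 2
G(15) = mex{2,1,1} = 0
G(16) = mex{0,0,0} = 1
G(17) = mex{1,1,1} = 0
G(18) = mex{0,2,2} = 1
G_A(18) = 1.
Stack B, S = {3, 4, 8, 9}:
G(0) = 0
G(1) = mex{} = 0
G(2) = mex{} = 0
G(3) = mex{0} = 1
G(4) = mex{0,0} = 1
G(5) = mex{0,0} = 1
G(6) = mex{1,0} = 2
G(7) = mex{1,1} = 0
G(8) = mex{1,1,0} = 2
G(9) = mex{2,1,0,0} = 3
G(10) = mex{0,2,0,0} = 1
G(11) = mex{2,0,1,0} = 3
G(12) = mex{3,2,1,1} = 0
G(13) = mex{1,3,1,1} = 0
G(14) = mex{3,1,2,1} = 0
G(15) = mex{0,3,0,2} = 1
G(16) = mex{0,0,2,0} = 1
G(17) = mex{0,0,3,2} = 1
G(18) = mex{1,0,1,3} = 2
G(19) = mex{1,1,3,1} = 0
G_B(19) = 0.
Combined Grundy value = 1 ⊕ 0 = 1.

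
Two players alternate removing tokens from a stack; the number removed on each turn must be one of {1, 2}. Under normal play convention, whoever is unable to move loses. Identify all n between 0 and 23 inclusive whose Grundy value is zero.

G(0) = 0
G(1) = mex{0} = 1
G(2) = mex{1,0} = 2
G(3) = mex{2,1} = 0
G(4) = mex{0,2} = 1
G(5) = mex{1,0} = 2
G(6) = mex{2,1} = 0
G(7) = mex{0,2} = 1
G(8) = mex{1,0} = 2
G(9) = mex{2,1} = 0
G(10) = mex{0,2} = 1
G(11) = mex{1,0} = 2
G(12) = mex{2,1} = 0
G(13) = mex{0,2} = 1
G(14) = mex{1,0} = 2
G(15) = mex{2,1} = 0
G(16) = mex{0,2} = 1
G(17) = mex{1,0} = 2
G(18) = mex{2,1} = 0
G(19) = mex{0,2} = 1
G(20) = mex{1,0} = 2
G(21) = mex{2,1} = 0
G(22) = mex{0,2} = 1
G(23) = mex{1,0} = 2
P-positions are exactly the n with G(n) = 0.

0, 3, 6, 9, 12, 15, 18, 21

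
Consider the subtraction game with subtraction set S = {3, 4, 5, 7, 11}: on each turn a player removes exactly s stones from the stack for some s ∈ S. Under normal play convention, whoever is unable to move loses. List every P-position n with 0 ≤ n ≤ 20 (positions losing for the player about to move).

0, 1, 2, 10, 16, 18

n :  0  1  2  3  4  5  6  7  8  9 10 11 12 13 14 15 16 17 18 19 20
G :  0  0  0  1  1  1  2  2  2  3  0  3  4  1  4  5  0  3  0  1  2
P-positions are exactly the n with G(n) = 0.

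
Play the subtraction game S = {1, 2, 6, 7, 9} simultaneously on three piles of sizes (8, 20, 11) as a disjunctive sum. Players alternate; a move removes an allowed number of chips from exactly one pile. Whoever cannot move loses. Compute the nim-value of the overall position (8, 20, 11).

All piles use S = {1, 2, 6, 7, 9}:
G(0) = 0
G(1) = mex{0} = 1
G(2) = mex{1,0} = 2
G(3) = mex{2,1} = 0
G(4) = mex{0,2} = 1
G(5) = mex{1,0} = 2
G(6) = mex{2,1,0} = 3
G(7) = mex{3,2,1,0} = 4
G(8) = mex{4,3,2,1} = 0
G(9) = mex{0,4,0,2,0} = 1
G(10) = mex{1,0,1,0,1} = 2
G(11) = mex{2,1,2,1,2} = 0
G(12) = mex{0,2,3,2,0} = 1
G(13) = mex{1,0,4,3,1} = 2
G(14) = mex{2,1,0,4,2} = 3
G(15) = mex{3,2,1,0,3} = 4
G(16) = mex{4,3,2,1,4} = 0
G(17) = mex{0,4,0,2,0} = 1
G(18) = mex{1,0,1,0,1} = 2
G(19) = mex{2,1,2,1,2} = 0
G(20) = mex{0,2,3,2,0} = 1
Pile A: G(8) = 0.
Pile B: G(20) = 1.
Pile C: G(11) = 0.
Combined Grundy value = 0 ⊕ 1 ⊕ 0 = 1.

1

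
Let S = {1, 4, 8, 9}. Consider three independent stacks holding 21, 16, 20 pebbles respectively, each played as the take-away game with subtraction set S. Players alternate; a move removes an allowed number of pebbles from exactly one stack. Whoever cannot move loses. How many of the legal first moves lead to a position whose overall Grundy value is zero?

3

All stacks use S = {1, 4, 8, 9}:
n :  0  1  2  3  4  5  6  7  8  9 10 11 12 13 14 15 16 17 18 19 20 21
G :  0  1  0  1  2  0  1  0  1  2  3  2  0  1  2  3  2  0  1  0  1  2
Stack A: G(21) = 2.
Stack B: G(16) = 2.
Stack C: G(20) = 1.
Combined Grundy value = 2 ⊕ 2 ⊕ 1 = 1.
A winning move leaves total XOR = 0, i.e. changes one component's Grundy value g to g ⊕ X where X is the current total.
Stack A: need g' = 2⊕1 = 3. Options: 21−1→G=1, 21−4→G=0, 21−8→G=1, 21−9→G=0. Hits: 0.
Stack B: need g' = 2⊕1 = 3. Options: 16−1→G=3, 16−4→G=0, 16−8→G=1, 16−9→G=0. Hits: 1.
Stack C: need g' = 1⊕1 = 0. Options: 20−1→G=0, 20−4→G=2, 20−8→G=0, 20−9→G=2. Hits: 2.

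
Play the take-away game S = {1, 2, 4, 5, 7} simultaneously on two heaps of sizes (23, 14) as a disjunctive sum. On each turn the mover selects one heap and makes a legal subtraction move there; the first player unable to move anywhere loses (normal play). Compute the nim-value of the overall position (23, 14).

0

All heaps use S = {1, 2, 4, 5, 7}:
n :  0  1  2  3  4  5  6  7  8  9 10 11 12 13 14 15 16 17 18 19 20 21 22 23
G :  0  1  2  0  1  2  0  1  2  0  1  2  0  1  2  0  1  2  0  1  2  0  1  2
Heap A: G(23) = 2.
Heap B: G(14) = 2.
Combined Grundy value = 2 ⊕ 2 = 0.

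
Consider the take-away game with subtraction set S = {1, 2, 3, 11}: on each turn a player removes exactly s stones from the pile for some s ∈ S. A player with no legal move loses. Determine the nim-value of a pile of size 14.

2

n :  0  1  2  3  4  5  6  7  8  9 10 11 12 13 14
G :  0  1  2  3  0  1  2  3  0  1  2  3  0  1  2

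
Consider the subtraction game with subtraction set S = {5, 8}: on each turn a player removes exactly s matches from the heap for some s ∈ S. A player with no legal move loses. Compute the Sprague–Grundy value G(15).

0

G(0) = 0
G(1) = mex{} = 0
G(2) = mex{} = 0
G(3) = mex{} = 0
G(4) = mex{} = 0
G(5) = mex{0} = 1
G(6) = mex{0} = 1
G(7) = mex{0} = 1
G(8) = mex{0,0} = 1
G(9) = mex{0,0} = 1
G(10) = mex{1,0} = 2
G(11) = mex{1,0} = 2
G(12) = mex{1,0} = 2
G(13) = mex{1,1} = 0
G(14) = mex{1,1} = 0
G(15) = mex{2,1} = 0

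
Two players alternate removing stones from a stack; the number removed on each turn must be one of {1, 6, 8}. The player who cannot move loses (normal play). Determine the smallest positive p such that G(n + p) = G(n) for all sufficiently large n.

n :  0  1  2  3  4  5  6  7  8  9 10 11 12 13 14 15 16
G :  0  1  0  1  0  1  2  0  1  0  1  0  1  2  0  1  0
G(n+7) = G(n) holds for n = 0,…,7 (a full window of length max(S) = 8), so the sequence is purely periodic with period 7.

7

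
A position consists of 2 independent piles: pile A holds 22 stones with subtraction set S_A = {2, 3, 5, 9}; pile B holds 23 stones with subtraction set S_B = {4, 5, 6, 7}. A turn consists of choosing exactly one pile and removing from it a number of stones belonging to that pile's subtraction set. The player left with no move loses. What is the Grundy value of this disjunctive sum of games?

0

Pile A, S = {2, 3, 5, 9}:
n :  0  1  2  3  4  5  6  7  8  9 10 11 12 13 14 15 16 17 18 19 20 21 22
G :  0  0  1  1  2  2  3  0  0  1  1  2  2  3  0  0  1  1  2  2  3  0  0
G_A(22) = 0.
Pile B, S = {4, 5, 6, 7}:
n :  0  1  2  3  4  5  6  7  8  9 10 11 12 13 14 15 16 17 18 19 20 21 22 23
G :  0  0  0  0  1  1  1  1  2  2  2  0  0  0  0  1  1  1  1  2  2  2  0  0
G_B(23) = 0.
Combined Grundy value = 0 ⊕ 0 = 0.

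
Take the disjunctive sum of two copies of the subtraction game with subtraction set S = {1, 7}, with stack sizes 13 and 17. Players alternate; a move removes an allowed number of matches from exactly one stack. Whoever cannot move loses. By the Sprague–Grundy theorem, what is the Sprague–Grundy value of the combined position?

0

All stacks use S = {1, 7}:
n :  0  1  2  3  4  5  6  7  8  9 10 11 12 13 14 15 16 17
G :  0  1  0  1  0  1  0  1  0  1  0  1  0  1  0  1  0  1
Stack A: G(13) = 1.
Stack B: G(17) = 1.
Combined Grundy value = 1 ⊕ 1 = 0.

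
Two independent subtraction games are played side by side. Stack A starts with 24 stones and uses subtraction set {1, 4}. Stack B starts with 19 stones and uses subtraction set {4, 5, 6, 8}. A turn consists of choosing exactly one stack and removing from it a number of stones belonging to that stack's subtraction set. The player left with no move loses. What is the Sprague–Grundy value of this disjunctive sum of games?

Stack A, S = {1, 4}:
G(0) = 0
G(1) = mex{0} = 1
G(2) = mex{1} = 0
G(3) = mex{0} = 1
G(4) = mex{1,0} = 2
G(5) = mex{2,1} = 0
G(6) = mex{0,0} = 1
G(7) = mex{1,1} = 0
G(8) = mex{0,2} = 1
G(9) = mex{1,0} = 2
G(10) = mex{2,1} = 0
G(11) = mex{0,0} = 1
G(12) = mex{1,1} = 0
G(13) = mex{0,2} = 1
G(14) = mex{1,0} = 2
G(15) = mex{2,1} = 0
G(16) = mex{0,0} = 1
G(17) = mex{1,1} = 0
G(18) = mex{0,2} = 1
G(19) = mex{1,0} = 2
G(20) = mex{2,1} = 0
G(21) = mex{0,0} = 1
G(22) = mex{1,1} = 0
G(23) = mex{0,2} = 1
G(24) = mex{1,0} = 2
G_A(24) = 2.
Stack B, S = {4, 5, 6, 8}:
n :  0  1  2  3  4  5  6  7  8  9 10 11 12 13 14 15 16 17 18 19
G :  0  0  0  0  1  1  1  1  2  2  2  2  0  0  0  0  1  1  1  1
G_B(19) = 1.
Combined Grundy value = 2 ⊕ 1 = 3.

3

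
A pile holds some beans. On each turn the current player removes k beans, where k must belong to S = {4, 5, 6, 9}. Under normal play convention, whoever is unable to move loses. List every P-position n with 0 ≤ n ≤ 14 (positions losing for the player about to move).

G(0) = 0
G(1) = mex{} = 0
G(2) = mex{} = 0
G(3) = mex{} = 0
G(4) = mex{0} = 1
G(5) = mex{0,0} = 1
G(6) = mex{0,0,0} = 1
G(7) = mex{0,0,0} = 1
G(8) = mex{1,0,0} = 2
G(9) = mex{1,1,0,0} = 2
G(10) = mex{1,1,1,0} = 2
G(11) = mex{1,1,1,0} = 2
G(12) = mex{2,1,1,0} = 3
G(13) = mex{2,2,1,1} = 0
G(14) = mex{2,2,2,1} = 0
P-positions are exactly the n with G(n) = 0.

0, 1, 2, 3, 13, 14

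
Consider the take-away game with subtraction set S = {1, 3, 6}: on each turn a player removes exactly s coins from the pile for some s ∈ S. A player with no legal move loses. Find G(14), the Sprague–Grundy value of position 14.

n :  0  1  2  3  4  5  6  7  8  9 10 11 12 13 14
G :  0  1  0  1  0  1  2  3  2  0  1  0  1  0  1

1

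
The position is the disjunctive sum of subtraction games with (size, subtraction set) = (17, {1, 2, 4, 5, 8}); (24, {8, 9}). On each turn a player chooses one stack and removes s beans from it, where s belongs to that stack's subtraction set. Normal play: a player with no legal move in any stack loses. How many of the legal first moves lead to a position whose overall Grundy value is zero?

Stack A, S = {1, 2, 4, 5, 8}:
n :  0  1  2  3  4  5  6  7  8  9 10 11 12 13 14 15 16 17
G :  0  1  2  0  1  2  0  1  2  0  1  2  0  1  2  0  1  2
G_A(17) = 2.
Stack B, S = {8, 9}:
G(0) = 0
G(1) = mex{} = 0
G(2) = mex{} = 0
G(3) = mex{} = 0
G(4) = mex{} = 0
G(5) = mex{} = 0
G(6) = mex{} = 0
G(7) = mex{} = 0
G(8) = mex{0} = 1
G(9) = mex{0,0} = 1
G(10) = mex{0,0} = 1
G(11) = mex{0,0} = 1
G(12) = mex{0,0} = 1
G(13) = mex{0,0} = 1
G(14) = mex{0,0} = 1
G(15) = mex{0,0} = 1
G(16) = mex{1,0} = 2
G(17) = mex{1,1} = 0
G(18) = mex{1,1} = 0
G(19) = mex{1,1} = 0
G(20) = mex{1,1} = 0
G(21) = mex{1,1} = 0
G(22) = mex{1,1} = 0
G(23) = mex{1,1} = 0
G(24) = mex{2,1} = 0
G_B(24) = 0.
Combined Grundy value = 2 ⊕ 0 = 2.
A winning move leaves total XOR = 0, i.e. changes one component's Grundy value g to g ⊕ X where X is the current total.
Stack A: need g' = 2⊕2 = 0. Options: 17−1→G=1, 17−2→G=0, 17−4→G=1, 17−5→G=0, 17−8→G=0. Hits: 3.
Stack B: need g' = 0⊕2 = 2. Options: 24−8→G=2, 24−9→G=1. Hits: 1.

4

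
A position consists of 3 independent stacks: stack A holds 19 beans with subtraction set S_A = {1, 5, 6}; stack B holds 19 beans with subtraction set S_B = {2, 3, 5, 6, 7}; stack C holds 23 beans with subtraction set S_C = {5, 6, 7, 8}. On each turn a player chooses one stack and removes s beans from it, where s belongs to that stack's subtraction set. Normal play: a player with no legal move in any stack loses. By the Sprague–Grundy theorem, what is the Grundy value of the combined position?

0

Stack A, S = {1, 5, 6}:
G(0) = 0
G(1) = mex{0} = 1
G(2) = mex{1} = 0
G(3) = mex{0} = 1
G(4) = mex{1} = 0
G(5) = mex{0,0} = 1
G(6) = mex{1,1,0} = 2
G(7) = mex{2,0,1} = 3
G(8) = mex{3,1,0} = 2
G(9) = mex{2,0,1} = 3
G(10) = mex{3,1,0} = 2
G(11) = mex{2,2,1} = 0
G(12) = mex{0,3,2} = 1
G(13) = mex{1,2,3} = 0
G(14) = mex{0,3,2} = 1
G(15) = mex{1,2,3} = 0
G(16) = mex{0,0,2} = 1
G(17) = mex{1,1,0} = 2
G(18) = mex{2,0,1} = 3
G(19) = mex{3,1,0} = 2
G_A(19) = 2.
Stack B, S = {2, 3, 5, 6, 7}:
n :  0  1  2  3  4  5  6  7  8  9 10 11 12 13 14 15 16 17 18 19
G :  0  0  1  1  2  2  3  3  4  0  0  1  1  2  2  3  3  4  0  0
G_B(19) = 0.
Stack C, S = {5, 6, 7, 8}:
G(0) = 0
G(1) = mex{} = 0
G(2) = mex{} = 0
G(3) = mex{} = 0
G(4) = mex{} = 0
G(5) = mex{0} = 1
G(6) = mex{0,0} = 1
G(7) = mex{0,0,0} = 1
G(8) = mex{0,0,0,0} = 1
G(9) = mex{0,0,0,0} = 1
G(10) = mex{1,0,0,0} = 2
G(11) = mex{1,1,0,0} = 2
G(12) = mex{1,1,1,0} = 2
G(13) = mex{1,1,1,1} = 0
G(14) = mex{1,1,1,1} = 0
G(15) = mex{2,1,1,1} = 0
G(16) = mex{2,2,1,1} = 0
G(17) = mex{2,2,2,1} = 0
G(18) = mex{0,2,2,2} = 1
G(19) = mex{0,0,2,2} = 1
G(20) = mex{0,0,0,2} = 1
G(21) = mex{0,0,0,0} = 1
G(22) = mex{0,0,0,0} = 1
G(23) = mex{1,0,0,0} = 2
G_C(23) = 2.
Combined Grundy value = 2 ⊕ 0 ⊕ 2 = 0.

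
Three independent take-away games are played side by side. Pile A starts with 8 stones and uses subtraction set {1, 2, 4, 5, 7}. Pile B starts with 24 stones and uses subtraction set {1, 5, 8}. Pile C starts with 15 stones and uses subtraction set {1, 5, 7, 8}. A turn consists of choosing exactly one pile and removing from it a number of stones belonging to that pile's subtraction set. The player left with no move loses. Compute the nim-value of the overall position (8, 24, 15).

1

Pile A, S = {1, 2, 4, 5, 7}:
n : 0 1 2 3 4 5 6 7 8
G : 0 1 2 0 1 2 0 1 2
G_A(8) = 2.
Pile B, S = {1, 5, 8}:
n :  0  1  2  3  4  5  6  7  8  9 10 11 12 13 14 15 16 17 18 19 20 21 22 23 24
G :  0  1  0  1  0  1  0  1  2  3  2  3  2  0  1  0  1  0  1  0  1  2  3  2  3
G_B(24) = 3.
Pile C, S = {1, 5, 7, 8}:
G(0) = 0
G(1) = mex{0} = 1
G(2) = mex{1} = 0
G(3) = mex{0} = 1
G(4) = mex{1} = 0
G(5) = mex{0,0} = 1
G(6) = mex{1,1} = 0
G(7) = mex{0,0,0} = 1
G(8) = mex{1,1,1,0} = 2
G(9) = mex{2,0,0,1} = 3
G(10) = mex{3,1,1,0} = 2
G(11) = mex{2,0,0,1} = 3
G(12) = mex{3,1,1,0} = 2
G(13) = mex{2,2,0,1} = 3
G(14) = mex{3,3,1,0} = 2
G(15) = mex{2,2,2,1} = 0
G_C(15) = 0.
Combined Grundy value = 2 ⊕ 3 ⊕ 0 = 1.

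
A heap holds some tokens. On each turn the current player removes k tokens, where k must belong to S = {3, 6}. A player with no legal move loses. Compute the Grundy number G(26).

2

n :  0  1  2  3  4  5  6  7  8  9 10 11 12 13 14 15 16 17 18 19 20 21 22 23 24 25 26
G :  0  0  0  1  1  1  2  2  2  0  0  0  1  1  1  2  2  2  0  0  0  1  1  1  2  2  2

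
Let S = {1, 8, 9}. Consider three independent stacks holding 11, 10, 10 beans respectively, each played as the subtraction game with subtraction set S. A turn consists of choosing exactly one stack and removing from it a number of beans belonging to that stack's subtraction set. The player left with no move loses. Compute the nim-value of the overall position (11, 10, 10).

3

All stacks use S = {1, 8, 9}:
n :  0  1  2  3  4  5  6  7  8  9 10 11
G :  0  1  0  1  0  1  0  1  2  3  2  3
Stack A: G(11) = 3.
Stack B: G(10) = 2.
Stack C: G(10) = 2.
Combined Grundy value = 3 ⊕ 2 ⊕ 2 = 3.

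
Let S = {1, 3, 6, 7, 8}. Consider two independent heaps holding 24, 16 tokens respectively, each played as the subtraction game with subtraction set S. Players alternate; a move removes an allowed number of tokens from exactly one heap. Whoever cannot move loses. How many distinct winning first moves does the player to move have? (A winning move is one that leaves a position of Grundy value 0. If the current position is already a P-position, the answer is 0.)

3

All heaps use S = {1, 3, 6, 7, 8}:
n :  0  1  2  3  4  5  6  7  8  9 10 11 12 13 14 15 16 17 18 19 20 21 22 23 24
G :  0  1  0  1  0  1  2  3  2  3  2  3  4  0  1  0  1  0  1  2  3  2  3  2  3
Heap A: G(24) = 3.
Heap B: G(16) = 1.
Combined Grundy value = 3 ⊕ 1 = 2.
A winning move leaves total XOR = 0, i.e. changes one component's Grundy value g to g ⊕ X where X is the current total.
Heap A: need g' = 3⊕2 = 1. Options: 24−1→G=2, 24−3→G=2, 24−6→G=1, 24−7→G=0, 24−8→G=1. Hits: 2.
Heap B: need g' = 1⊕2 = 3. Options: 16−1→G=0, 16−3→G=0, 16−6→G=2, 16−7→G=3, 16−8→G=2. Hits: 1.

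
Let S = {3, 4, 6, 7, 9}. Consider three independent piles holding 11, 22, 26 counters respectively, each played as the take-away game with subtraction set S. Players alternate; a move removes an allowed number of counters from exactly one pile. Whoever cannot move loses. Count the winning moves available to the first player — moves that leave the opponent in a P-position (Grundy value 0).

All piles use S = {3, 4, 6, 7, 9}:
G(0) = 0
G(1) = mex{} = 0
G(2) = mex{} = 0
G(3) = mex{0} = 1
G(4) = mex{0,0} = 1
G(5) = mex{0,0} = 1
G(6) = mex{1,0,0} = 2
G(7) = mex{1,1,0,0} = 2
G(8) = mex{1,1,0,0} = 2
G(9) = mex{2,1,1,0,0} = 3
G(10) = mex{2,2,1,1,0} = 3
G(11) = mex{2,2,1,1,0} = 3
G(12) = mex{3,2,2,1,1} = 0
G(13) = mex{3,3,2,2,1} = 0
G(14) = mex{3,3,2,2,1} = 0
G(15) = mex{0,3,3,2,2} = 1
G(16) = mex{0,0,3,3,2} = 1
G(17) = mex{0,0,3,3,2} = 1
G(18) = mex{1,0,0,3,3} = 2
G(19) = mex{1,1,0,0,3} = 2
G(20) = mex{1,1,0,0,3} = 2
G(21) = mex{2,1,1,0,0} = 3
G(22) = mex{2,2,1,1,0} = 3
G(23) = mex{2,2,1,1,0} = 3
G(24) = mex{3,2,2,1,1} = 0
G(25) = mex{3,3,2,2,1} = 0
G(26) = mex{3,3,2,2,1} = 0
Pile A: G(11) = 3.
Pile B: G(22) = 3.
Pile C: G(26) = 0.
Combined Grundy value = 3 ⊕ 3 ⊕ 0 = 0.
A winning move leaves total XOR = 0, i.e. changes one component's Grundy value g to g ⊕ X where X is the current total.
Pile A: target g' = 3⊕0 = 3, but every legal move changes the Grundy value (mex property), so 0 moves.
Pile B: target g' = 3⊕0 = 3, but every legal move changes the Grundy value (mex property), so 0 moves.
Pile C: target g' = 0⊕0 = 0, but every legal move changes the Grundy value (mex property), so 0 moves.

0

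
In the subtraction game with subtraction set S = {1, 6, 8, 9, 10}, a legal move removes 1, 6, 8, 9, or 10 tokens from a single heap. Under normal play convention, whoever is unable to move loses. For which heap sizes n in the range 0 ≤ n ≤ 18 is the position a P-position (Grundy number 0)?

0, 2, 4, 7, 18

G(0) = 0
G(1) = mex{0} = 1
G(2) = mex{1} = 0
G(3) = mex{0} = 1
G(4) = mex{1} = 0
G(5) = mex{0} = 1
G(6) = mex{1,0} = 2
G(7) = mex{2,1} = 0
G(8) = mex{0,0,0} = 1
G(9) = mex{1,1,1,0} = 2
G(10) = mex{2,0,0,1,0} = 3
G(11) = mex{3,1,1,0,1} = 2
G(12) = mex{2,2,0,1,0} = 3
G(13) = mex{3,0,1,0,1} = 2
G(14) = mex{2,1,2,1,0} = 3
G(15) = mex{3,2,0,2,1} = 4
G(16) = mex{4,3,1,0,2} = 5
G(17) = mex{5,2,2,1,0} = 3
G(18) = mex{3,3,3,2,1} = 0
P-positions are exactly the n with G(n) = 0.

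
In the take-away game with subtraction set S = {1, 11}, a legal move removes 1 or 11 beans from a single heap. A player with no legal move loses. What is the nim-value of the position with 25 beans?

1

n :  0  1  2  3  4  5  6  7  8  9 10 11 12 13 14 15 16 17 18 19 20 21 22 23 24 25
G :  0  1  0  1  0  1  0  1  0  1  0  1  0  1  0  1  0  1  0  1  0  1  0  1  0  1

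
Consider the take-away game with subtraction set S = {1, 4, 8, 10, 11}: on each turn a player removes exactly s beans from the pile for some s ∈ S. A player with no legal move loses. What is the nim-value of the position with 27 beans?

G(0) = 0
G(1) = mex{0} = 1
G(2) = mex{1} = 0
G(3) = mex{0} = 1
G(4) = mex{1,0} = 2
G(5) = mex{2,1} = 0
G(6) = mex{0,0} = 1
G(7) = mex{1,1} = 0
G(8) = mex{0,2,0} = 1
G(9) = mex{1,0,1} = 2
G(10) = mex{2,1,0,0} = 3
G(11) = mex{3,0,1,1,0} = 2
G(12) = mex{2,1,2,0,1} = 3
G(13) = mex{3,2,0,1,0} = 4
G(14) = mex{4,3,1,2,1} = 0
G(15) = mex{0,2,0,0,2} = 1
G(16) = mex{1,3,1,1,0} = 2
G(17) = mex{2,4,2,0,1} = 3
G(18) = mex{3,0,3,1,0} = 2
G(19) = mex{2,1,2,2,1} = 0
G(20) = mex{0,2,3,3,2} = 1
G(21) = mex{1,3,4,2,3} = 0
G(22) = mex{0,2,0,3,2} = 1
G(23) = mex{1,0,1,4,3} = 2
G(24) = mex{2,1,2,0,4} = 3
G(25) = mex{3,0,3,1,0} = 2
G(26) = mex{2,1,2,2,1} = 0
G(27) = mex{0,2,0,3,2} = 1

1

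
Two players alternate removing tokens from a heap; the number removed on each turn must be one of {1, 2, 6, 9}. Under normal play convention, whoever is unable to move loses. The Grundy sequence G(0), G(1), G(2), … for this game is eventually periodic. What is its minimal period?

7

n :  0  1  2  3  4  5  6  7  8  9 10 11 12 13 14 15 16 17
G :  0  1  2  0  1  2  3  0  1  2  0  1  2  3  0  1  2  0
G(n+7) = G(n) holds for n = 0,…,8 (a full window of length max(S) = 9), so the sequence is purely periodic with period 7.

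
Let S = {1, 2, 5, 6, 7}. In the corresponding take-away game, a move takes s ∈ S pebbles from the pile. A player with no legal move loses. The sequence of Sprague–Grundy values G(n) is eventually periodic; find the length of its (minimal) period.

11

G(0) = 0
G(1) = mex{0} = 1
G(2) = mex{1,0} = 2
G(3) = mex{2,1} = 0
G(4) = mex{0,2} = 1
G(5) = mex{1,0,0} = 2
G(6) = mex{2,1,1,0} = 3
G(7) = mex{3,2,2,1,0} = 4
G(8) = mex{4,3,0,2,1} = 5
G(9) = mex{5,4,1,0,2} = 3
G(10) = mex{3,5,2,1,0} = 4
G(11) = mex{4,3,3,2,1} = 0
G(12) = mex{0,4,4,3,2} = 1
G(13) = mex{1,0,5,4,3} = 2
G(14) = mex{2,1,3,5,4} = 0
G(15) = mex{0,2,4,3,5} = 1
G(16) = mex{1,0,0,4,3} = 2
G(17) = mex{2,1,1,0,4} = 3
G(18) = mex{3,2,2,1,0} = 4
G(19) = mex{4,3,0,2,1} = 5
G(20) = mex{5,4,1,0,2} = 3
G(21) = mex{3,5,2,1,0} = 4
G(22) = mex{4,3,3,2,1} = 0
G(23) = mex{0,4,4,3,2} = 1
G(n+11) = G(n) holds for n = 0,…,6 (a full window of length max(S) = 7), so the sequence is purely periodic with period 11.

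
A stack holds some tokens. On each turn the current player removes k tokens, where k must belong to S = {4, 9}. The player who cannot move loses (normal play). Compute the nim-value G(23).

n :  0  1  2  3  4  5  6  7  8  9 10 11 12 13 14 15 16 17 18 19 20 21 22 23
G :  0  0  0  0  1  1  1  1  0  2  2  2  1  0  0  0  0  1  1  1  1  0  2  2

2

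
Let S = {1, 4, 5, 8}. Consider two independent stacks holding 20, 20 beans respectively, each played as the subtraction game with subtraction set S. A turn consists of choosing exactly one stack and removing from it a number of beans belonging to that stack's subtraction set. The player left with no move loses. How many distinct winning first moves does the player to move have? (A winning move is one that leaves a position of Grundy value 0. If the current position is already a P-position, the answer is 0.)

All stacks use S = {1, 4, 5, 8}:
n :  0  1  2  3  4  5  6  7  8  9 10 11 12 13 14 15 16 17 18 19 20
G :  0  1  0  1  2  3  2  3  4  0  1  0  1  2  3  2  3  4  0  1  0
Stack A: G(20) = 0.
Stack B: G(20) = 0.
Combined Grundy value = 0 ⊕ 0 = 0.
A winning move leaves total XOR = 0, i.e. changes one component's Grundy value g to g ⊕ X where X is the current total.
Stack A: target g' = 0⊕0 = 0, but every legal move changes the Grundy value (mex property), so 0 moves.
Stack B: target g' = 0⊕0 = 0, but every legal move changes the Grundy value (mex property), so 0 moves.

0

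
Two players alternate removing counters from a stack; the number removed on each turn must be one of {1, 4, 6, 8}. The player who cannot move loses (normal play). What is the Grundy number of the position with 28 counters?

G(0) = 0
G(1) = mex{0} = 1
G(2) = mex{1} = 0
G(3) = mex{0} = 1
G(4) = mex{1,0} = 2
G(5) = mex{2,1} = 0
G(6) = mex{0,0,0} = 1
G(7) = mex{1,1,1} = 0
G(8) = mex{0,2,0,0} = 1
G(9) = mex{1,0,1,1} = 2
G(10) = mex{2,1,2,0} = 3
G(11) = mex{3,0,0,1} = 2
G(12) = mex{2,1,1,2} = 0
G(13) = mex{0,2,0,0} = 1
G(14) = mex{1,3,1,1} = 0
G(15) = mex{0,2,2,0} = 1
G(16) = mex{1,0,3,1} = 2
G(17) = mex{2,1,2,2} = 0
G(18) = mex{0,0,0,3} = 1
G(19) = mex{1,1,1,2} = 0
G(20) = mex{0,2,0,0} = 1
G(21) = mex{1,0,1,1} = 2
G(22) = mex{2,1,2,0} = 3
G(23) = mex{3,0,0,1} = 2
G(24) = mex{2,1,1,2} = 0
G(25) = mex{0,2,0,0} = 1
G(26) = mex{1,3,1,1} = 0
G(27) = mex{0,2,2,0} = 1
G(28) = mex{1,0,3,1} = 2

2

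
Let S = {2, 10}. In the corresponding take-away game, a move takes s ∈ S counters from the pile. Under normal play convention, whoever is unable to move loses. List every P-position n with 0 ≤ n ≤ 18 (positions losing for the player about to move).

0, 1, 4, 5, 8, 9, 12, 13, 16, 17

n :  0  1  2  3  4  5  6  7  8  9 10 11 12 13 14 15 16 17 18
G :  0  0  1  1  0  0  1  1  0  0  1  1  0  0  1  1  0  0  1
P-positions are exactly the n with G(n) = 0.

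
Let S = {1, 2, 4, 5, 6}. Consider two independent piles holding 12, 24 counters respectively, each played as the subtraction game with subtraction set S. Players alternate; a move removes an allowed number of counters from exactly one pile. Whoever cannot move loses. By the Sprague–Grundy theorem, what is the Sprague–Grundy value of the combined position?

3

All piles use S = {1, 2, 4, 5, 6}:
G(0) = 0
G(1) = mex{0} = 1
G(2) = mex{1,0} = 2
G(3) = mex{2,1} = 0
G(4) = mex{0,2,0} = 1
G(5) = mex{1,0,1,0} = 2
G(6) = mex{2,1,2,1,0} = 3
G(7) = mex{3,2,0,2,1} = 4
G(8) = mex{4,3,1,0,2} = 5
G(9) = mex{5,4,2,1,0} = 3
G(10) = mex{3,5,3,2,1} = 0
G(11) = mex{0,3,4,3,2} = 1
G(12) = mex{1,0,5,4,3} = 2
G(13) = mex{2,1,3,5,4} = 0
G(14) = mex{0,2,0,3,5} = 1
G(15) = mex{1,0,1,0,3} = 2
G(16) = mex{2,1,2,1,0} = 3
G(17) = mex{3,2,0,2,1} = 4
G(18) = mex{4,3,1,0,2} = 5
G(19) = mex{5,4,2,1,0} = 3
G(20) = mex{3,5,3,2,1} = 0
G(21) = mex{0,3,4,3,2} = 1
G(22) = mex{1,0,5,4,3} = 2
G(23) = mex{2,1,3,5,4} = 0
G(24) = mex{0,2,0,3,5} = 1
Pile A: G(12) = 2.
Pile B: G(24) = 1.
Combined Grundy value = 2 ⊕ 1 = 3.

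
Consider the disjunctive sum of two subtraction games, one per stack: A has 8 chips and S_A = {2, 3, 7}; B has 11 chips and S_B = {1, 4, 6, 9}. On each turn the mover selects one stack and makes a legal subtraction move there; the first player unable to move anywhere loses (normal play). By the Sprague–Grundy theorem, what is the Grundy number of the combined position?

0

Stack A, S = {2, 3, 7}:
G(0) = 0
G(1) = mex{} = 0
G(2) = mex{0} = 1
G(3) = mex{0,0} = 1
G(4) = mex{1,0} = 2
G(5) = mex{1,1} = 0
G(6) = mex{2,1} = 0
G(7) = mex{0,2,0} = 1
G(8) = mex{0,0,0} = 1
G_A(8) = 1.
Stack B, S = {1, 4, 6, 9}:
G(0) = 0
G(1) = mex{0} = 1
G(2) = mex{1} = 0
G(3) = mex{0} = 1
G(4) = mex{1,0} = 2
G(5) = mex{2,1} = 0
G(6) = mex{0,0,0} = 1
G(7) = mex{1,1,1} = 0
G(8) = mex{0,2,0} = 1
G(9) = mex{1,0,1,0} = 2
G(10) = mex{2,1,2,1} = 0
G(11) = mex{0,0,0,0} = 1
G_B(11) = 1.
Combined Grundy value = 1 ⊕ 1 = 0.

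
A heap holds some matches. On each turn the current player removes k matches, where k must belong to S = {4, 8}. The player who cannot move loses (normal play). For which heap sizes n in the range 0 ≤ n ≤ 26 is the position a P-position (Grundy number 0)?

n :  0  1  2  3  4  5  6  7  8  9 10 11 12 13 14 15 16 17 18 19 20 21 22 23 24 25 26
G :  0  0  0  0  1  1  1  1  2  2  2  2  0  0  0  0  1  1  1  1  2  2  2  2  0  0  0
P-positions are exactly the n with G(n) = 0.

0, 1, 2, 3, 12, 13, 14, 15, 24, 25, 26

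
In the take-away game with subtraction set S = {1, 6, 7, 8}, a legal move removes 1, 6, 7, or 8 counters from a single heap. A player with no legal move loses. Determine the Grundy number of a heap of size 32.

2

n :  0  1  2  3  4  5  6  7  8  9 10 11 12 13 14 15 16 17 18 19 20 21 22 23 24 25 26 27 28 29 30 31 32
G :  0  1  0  1  0  1  2  3  2  3  2  3  4  0  1  0  1  0  1  2  3  2  3  2  3  4  0  1  0  1  0  1  2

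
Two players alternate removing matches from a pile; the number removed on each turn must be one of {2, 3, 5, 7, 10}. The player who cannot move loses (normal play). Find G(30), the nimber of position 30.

G(0) = 0
G(1) = mex{} = 0
G(2) = mex{0} = 1
G(3) = mex{0,0} = 1
G(4) = mex{1,0} = 2
G(5) = mex{1,1,0} = 2
G(6) = mex{2,1,0} = 3
G(7) = mex{2,2,1,0} = 3
G(8) = mex{3,2,1,0} = 4
G(9) = mex{3,3,2,1} = 0
G(10) = mex{4,3,2,1,0} = 5
G(11) = mex{0,4,3,2,0} = 1
G(12) = mex{5,0,3,2,1} = 4
G(13) = mex{1,5,4,3,1} = 0
G(14) = mex{4,1,0,3,2} = 5
G(15) = mex{0,4,5,4,2} = 1
G(16) = mex{5,0,1,0,3} = 2
G(17) = mex{1,5,4,5,3} = 0
G(18) = mex{2,1,0,1,4} = 3
G(19) = mex{0,2,5,4,0} = 1
G(20) = mex{3,0,1,0,5} = 2
G(21) = mex{1,3,2,5,1} = 0
G(22) = mex{2,1,0,1,4} = 3
G(23) = mex{0,2,3,2,0} = 1
G(24) = mex{3,0,1,0,5} = 2
G(25) = mex{1,3,2,3,1} = 0
G(26) = mex{2,1,0,1,2} = 3
G(27) = mex{0,2,3,2,0} = 1
G(28) = mex{3,0,1,0,3} = 2
G(29) = mex{1,3,2,3,1} = 0
G(30) = mex{2,1,0,1,2} = 3

3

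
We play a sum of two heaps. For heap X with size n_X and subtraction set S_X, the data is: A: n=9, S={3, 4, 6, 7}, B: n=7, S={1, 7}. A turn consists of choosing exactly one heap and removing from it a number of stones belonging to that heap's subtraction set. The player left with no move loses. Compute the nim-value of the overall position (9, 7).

2

Heap A, S = {3, 4, 6, 7}:
n : 0 1 2 3 4 5 6 7 8 9
G : 0 0 0 1 1 1 2 2 2 3
G_A(9) = 3.
Heap B, S = {1, 7}:
n : 0 1 2 3 4 5 6 7
G : 0 1 0 1 0 1 0 1
G_B(7) = 1.
Combined Grundy value = 3 ⊕ 1 = 2.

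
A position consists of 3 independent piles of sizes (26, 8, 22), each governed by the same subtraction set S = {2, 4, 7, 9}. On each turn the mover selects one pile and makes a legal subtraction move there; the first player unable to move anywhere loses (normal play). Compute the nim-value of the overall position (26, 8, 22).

3

All piles use S = {2, 4, 7, 9}:
G(0) = 0
G(1) = mex{} = 0
G(2) = mex{0} = 1
G(3) = mex{0} = 1
G(4) = mex{1,0} = 2
G(5) = mex{1,0} = 2
G(6) = mex{2,1} = 0
G(7) = mex{2,1,0} = 3
G(8) = mex{0,2,0} = 1
G(9) = mex{3,2,1,0} = 4
G(10) = mex{1,0,1,0} = 2
G(11) = mex{4,3,2,1} = 0
G(12) = mex{2,1,2,1} = 0
G(13) = mex{0,4,0,2} = 1
G(14) = mex{0,2,3,2} = 1
G(15) = mex{1,0,1,0} = 2
G(16) = mex{1,0,4,3} = 2
G(17) = mex{2,1,2,1} = 0
G(18) = mex{2,1,0,4} = 3
G(19) = mex{0,2,0,2} = 1
G(20) = mex{3,2,1,0} = 4
G(21) = mex{1,0,1,0} = 2
G(22) = mex{4,3,2,1} = 0
G(23) = mex{2,1,2,1} = 0
G(24) = mex{0,4,0,2} = 1
G(25) = mex{0,2,3,2} = 1
G(26) = mex{1,0,1,0} = 2
Pile A: G(26) = 2.
Pile B: G(8) = 1.
Pile C: G(22) = 0.
Combined Grundy value = 2 ⊕ 1 ⊕ 0 = 3.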